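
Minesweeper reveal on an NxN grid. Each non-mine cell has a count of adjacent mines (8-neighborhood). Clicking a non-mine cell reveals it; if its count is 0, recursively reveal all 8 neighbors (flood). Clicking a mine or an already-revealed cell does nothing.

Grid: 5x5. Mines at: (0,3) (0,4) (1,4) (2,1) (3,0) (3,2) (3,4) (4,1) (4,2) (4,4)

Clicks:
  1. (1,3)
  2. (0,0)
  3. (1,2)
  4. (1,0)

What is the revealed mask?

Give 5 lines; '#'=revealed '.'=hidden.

Click 1 (1,3) count=3: revealed 1 new [(1,3)] -> total=1
Click 2 (0,0) count=0: revealed 6 new [(0,0) (0,1) (0,2) (1,0) (1,1) (1,2)] -> total=7
Click 3 (1,2) count=2: revealed 0 new [(none)] -> total=7
Click 4 (1,0) count=1: revealed 0 new [(none)] -> total=7

Answer: ###..
####.
.....
.....
.....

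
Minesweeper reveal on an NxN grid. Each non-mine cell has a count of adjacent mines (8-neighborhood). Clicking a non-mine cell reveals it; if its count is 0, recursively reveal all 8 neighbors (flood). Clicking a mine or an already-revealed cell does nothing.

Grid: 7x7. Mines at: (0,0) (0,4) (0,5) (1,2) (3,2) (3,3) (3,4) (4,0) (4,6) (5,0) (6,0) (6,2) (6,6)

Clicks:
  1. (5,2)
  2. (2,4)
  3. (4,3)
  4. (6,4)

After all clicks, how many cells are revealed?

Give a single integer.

Click 1 (5,2) count=1: revealed 1 new [(5,2)] -> total=1
Click 2 (2,4) count=2: revealed 1 new [(2,4)] -> total=2
Click 3 (4,3) count=3: revealed 1 new [(4,3)] -> total=3
Click 4 (6,4) count=0: revealed 8 new [(4,4) (4,5) (5,3) (5,4) (5,5) (6,3) (6,4) (6,5)] -> total=11

Answer: 11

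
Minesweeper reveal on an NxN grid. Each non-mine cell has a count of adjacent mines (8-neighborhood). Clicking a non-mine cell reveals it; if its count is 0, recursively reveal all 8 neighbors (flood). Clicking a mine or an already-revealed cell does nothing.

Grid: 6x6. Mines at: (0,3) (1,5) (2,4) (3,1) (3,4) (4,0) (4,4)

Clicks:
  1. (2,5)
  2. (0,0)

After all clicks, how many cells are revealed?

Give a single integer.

Answer: 10

Derivation:
Click 1 (2,5) count=3: revealed 1 new [(2,5)] -> total=1
Click 2 (0,0) count=0: revealed 9 new [(0,0) (0,1) (0,2) (1,0) (1,1) (1,2) (2,0) (2,1) (2,2)] -> total=10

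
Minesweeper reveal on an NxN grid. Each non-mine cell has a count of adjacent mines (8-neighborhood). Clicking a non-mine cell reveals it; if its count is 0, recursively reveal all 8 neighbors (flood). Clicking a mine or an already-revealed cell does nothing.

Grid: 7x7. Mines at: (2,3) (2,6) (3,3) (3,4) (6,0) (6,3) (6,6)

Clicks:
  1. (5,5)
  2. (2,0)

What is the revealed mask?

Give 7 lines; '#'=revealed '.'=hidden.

Answer: #######
#######
###....
###....
###....
###..#.
.......

Derivation:
Click 1 (5,5) count=1: revealed 1 new [(5,5)] -> total=1
Click 2 (2,0) count=0: revealed 26 new [(0,0) (0,1) (0,2) (0,3) (0,4) (0,5) (0,6) (1,0) (1,1) (1,2) (1,3) (1,4) (1,5) (1,6) (2,0) (2,1) (2,2) (3,0) (3,1) (3,2) (4,0) (4,1) (4,2) (5,0) (5,1) (5,2)] -> total=27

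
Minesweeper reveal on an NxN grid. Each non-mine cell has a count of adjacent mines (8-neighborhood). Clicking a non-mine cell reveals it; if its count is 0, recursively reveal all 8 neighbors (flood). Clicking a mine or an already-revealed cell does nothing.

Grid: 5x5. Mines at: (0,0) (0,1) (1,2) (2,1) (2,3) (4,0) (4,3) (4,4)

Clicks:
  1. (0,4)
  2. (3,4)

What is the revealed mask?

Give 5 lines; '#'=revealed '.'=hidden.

Answer: ...##
...##
.....
....#
.....

Derivation:
Click 1 (0,4) count=0: revealed 4 new [(0,3) (0,4) (1,3) (1,4)] -> total=4
Click 2 (3,4) count=3: revealed 1 new [(3,4)] -> total=5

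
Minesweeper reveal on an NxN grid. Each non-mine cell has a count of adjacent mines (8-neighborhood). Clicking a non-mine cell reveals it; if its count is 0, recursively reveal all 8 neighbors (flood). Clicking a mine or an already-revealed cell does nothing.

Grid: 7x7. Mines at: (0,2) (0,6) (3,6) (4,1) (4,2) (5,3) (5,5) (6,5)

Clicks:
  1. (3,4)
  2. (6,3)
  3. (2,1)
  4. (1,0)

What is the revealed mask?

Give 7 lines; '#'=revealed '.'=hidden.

Click 1 (3,4) count=0: revealed 26 new [(0,0) (0,1) (0,3) (0,4) (0,5) (1,0) (1,1) (1,2) (1,3) (1,4) (1,5) (2,0) (2,1) (2,2) (2,3) (2,4) (2,5) (3,0) (3,1) (3,2) (3,3) (3,4) (3,5) (4,3) (4,4) (4,5)] -> total=26
Click 2 (6,3) count=1: revealed 1 new [(6,3)] -> total=27
Click 3 (2,1) count=0: revealed 0 new [(none)] -> total=27
Click 4 (1,0) count=0: revealed 0 new [(none)] -> total=27

Answer: ##.###.
######.
######.
######.
...###.
.......
...#...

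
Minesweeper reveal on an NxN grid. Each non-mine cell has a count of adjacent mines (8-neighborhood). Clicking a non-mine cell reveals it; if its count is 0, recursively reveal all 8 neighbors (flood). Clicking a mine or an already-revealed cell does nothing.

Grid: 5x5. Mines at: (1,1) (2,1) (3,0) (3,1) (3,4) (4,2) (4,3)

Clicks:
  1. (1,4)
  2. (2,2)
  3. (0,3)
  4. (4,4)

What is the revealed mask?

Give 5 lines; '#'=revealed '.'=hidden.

Answer: ..###
..###
..###
.....
....#

Derivation:
Click 1 (1,4) count=0: revealed 9 new [(0,2) (0,3) (0,4) (1,2) (1,3) (1,4) (2,2) (2,3) (2,4)] -> total=9
Click 2 (2,2) count=3: revealed 0 new [(none)] -> total=9
Click 3 (0,3) count=0: revealed 0 new [(none)] -> total=9
Click 4 (4,4) count=2: revealed 1 new [(4,4)] -> total=10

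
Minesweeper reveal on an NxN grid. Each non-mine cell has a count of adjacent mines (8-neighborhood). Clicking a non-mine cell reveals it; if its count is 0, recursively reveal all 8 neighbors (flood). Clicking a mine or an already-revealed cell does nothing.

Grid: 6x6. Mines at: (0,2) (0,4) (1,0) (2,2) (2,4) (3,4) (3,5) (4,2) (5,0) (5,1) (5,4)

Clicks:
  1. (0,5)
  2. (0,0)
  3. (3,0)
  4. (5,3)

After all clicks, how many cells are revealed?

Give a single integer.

Answer: 9

Derivation:
Click 1 (0,5) count=1: revealed 1 new [(0,5)] -> total=1
Click 2 (0,0) count=1: revealed 1 new [(0,0)] -> total=2
Click 3 (3,0) count=0: revealed 6 new [(2,0) (2,1) (3,0) (3,1) (4,0) (4,1)] -> total=8
Click 4 (5,3) count=2: revealed 1 new [(5,3)] -> total=9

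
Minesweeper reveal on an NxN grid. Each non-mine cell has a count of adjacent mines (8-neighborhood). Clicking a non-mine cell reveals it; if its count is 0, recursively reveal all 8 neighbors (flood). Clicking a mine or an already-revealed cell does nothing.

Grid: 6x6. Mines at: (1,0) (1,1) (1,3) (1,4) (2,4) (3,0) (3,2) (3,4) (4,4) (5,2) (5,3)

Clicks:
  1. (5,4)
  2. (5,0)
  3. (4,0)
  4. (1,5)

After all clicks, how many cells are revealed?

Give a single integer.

Click 1 (5,4) count=2: revealed 1 new [(5,4)] -> total=1
Click 2 (5,0) count=0: revealed 4 new [(4,0) (4,1) (5,0) (5,1)] -> total=5
Click 3 (4,0) count=1: revealed 0 new [(none)] -> total=5
Click 4 (1,5) count=2: revealed 1 new [(1,5)] -> total=6

Answer: 6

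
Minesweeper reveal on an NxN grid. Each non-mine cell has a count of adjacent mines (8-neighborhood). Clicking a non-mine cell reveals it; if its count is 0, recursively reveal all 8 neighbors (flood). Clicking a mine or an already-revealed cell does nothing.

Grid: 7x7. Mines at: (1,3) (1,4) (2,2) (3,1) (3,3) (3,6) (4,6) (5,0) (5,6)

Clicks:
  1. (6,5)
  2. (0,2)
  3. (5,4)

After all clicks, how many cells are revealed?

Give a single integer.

Click 1 (6,5) count=1: revealed 1 new [(6,5)] -> total=1
Click 2 (0,2) count=1: revealed 1 new [(0,2)] -> total=2
Click 3 (5,4) count=0: revealed 14 new [(4,1) (4,2) (4,3) (4,4) (4,5) (5,1) (5,2) (5,3) (5,4) (5,5) (6,1) (6,2) (6,3) (6,4)] -> total=16

Answer: 16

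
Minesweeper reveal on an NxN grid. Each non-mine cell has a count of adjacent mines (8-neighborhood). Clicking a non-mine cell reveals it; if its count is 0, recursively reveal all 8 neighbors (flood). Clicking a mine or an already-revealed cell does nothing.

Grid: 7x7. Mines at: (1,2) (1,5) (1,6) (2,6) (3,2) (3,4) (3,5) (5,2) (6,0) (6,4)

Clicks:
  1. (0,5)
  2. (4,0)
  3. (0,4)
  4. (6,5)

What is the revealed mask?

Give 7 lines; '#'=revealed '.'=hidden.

Click 1 (0,5) count=2: revealed 1 new [(0,5)] -> total=1
Click 2 (4,0) count=0: revealed 12 new [(0,0) (0,1) (1,0) (1,1) (2,0) (2,1) (3,0) (3,1) (4,0) (4,1) (5,0) (5,1)] -> total=13
Click 3 (0,4) count=1: revealed 1 new [(0,4)] -> total=14
Click 4 (6,5) count=1: revealed 1 new [(6,5)] -> total=15

Answer: ##..##.
##.....
##.....
##.....
##.....
##.....
.....#.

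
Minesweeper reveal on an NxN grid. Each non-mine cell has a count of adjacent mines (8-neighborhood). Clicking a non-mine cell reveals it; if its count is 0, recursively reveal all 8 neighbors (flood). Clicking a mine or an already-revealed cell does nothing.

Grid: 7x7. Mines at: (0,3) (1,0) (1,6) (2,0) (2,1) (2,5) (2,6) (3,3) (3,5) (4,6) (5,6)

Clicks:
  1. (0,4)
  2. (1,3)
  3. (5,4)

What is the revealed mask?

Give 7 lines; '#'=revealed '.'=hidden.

Click 1 (0,4) count=1: revealed 1 new [(0,4)] -> total=1
Click 2 (1,3) count=1: revealed 1 new [(1,3)] -> total=2
Click 3 (5,4) count=0: revealed 21 new [(3,0) (3,1) (3,2) (4,0) (4,1) (4,2) (4,3) (4,4) (4,5) (5,0) (5,1) (5,2) (5,3) (5,4) (5,5) (6,0) (6,1) (6,2) (6,3) (6,4) (6,5)] -> total=23

Answer: ....#..
...#...
.......
###....
######.
######.
######.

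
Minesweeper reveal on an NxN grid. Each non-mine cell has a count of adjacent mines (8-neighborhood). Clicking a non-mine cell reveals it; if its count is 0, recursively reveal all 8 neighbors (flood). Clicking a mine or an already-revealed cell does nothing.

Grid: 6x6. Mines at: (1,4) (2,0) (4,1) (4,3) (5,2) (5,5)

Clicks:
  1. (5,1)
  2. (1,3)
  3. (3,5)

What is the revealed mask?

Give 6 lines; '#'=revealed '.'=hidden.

Click 1 (5,1) count=2: revealed 1 new [(5,1)] -> total=1
Click 2 (1,3) count=1: revealed 1 new [(1,3)] -> total=2
Click 3 (3,5) count=0: revealed 6 new [(2,4) (2,5) (3,4) (3,5) (4,4) (4,5)] -> total=8

Answer: ......
...#..
....##
....##
....##
.#....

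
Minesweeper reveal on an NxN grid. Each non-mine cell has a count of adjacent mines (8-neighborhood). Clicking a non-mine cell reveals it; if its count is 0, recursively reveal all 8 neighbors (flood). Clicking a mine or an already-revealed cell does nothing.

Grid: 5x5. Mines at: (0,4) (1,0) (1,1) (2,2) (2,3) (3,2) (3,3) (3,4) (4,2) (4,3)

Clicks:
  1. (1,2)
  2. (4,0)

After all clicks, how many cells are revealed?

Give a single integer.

Answer: 7

Derivation:
Click 1 (1,2) count=3: revealed 1 new [(1,2)] -> total=1
Click 2 (4,0) count=0: revealed 6 new [(2,0) (2,1) (3,0) (3,1) (4,0) (4,1)] -> total=7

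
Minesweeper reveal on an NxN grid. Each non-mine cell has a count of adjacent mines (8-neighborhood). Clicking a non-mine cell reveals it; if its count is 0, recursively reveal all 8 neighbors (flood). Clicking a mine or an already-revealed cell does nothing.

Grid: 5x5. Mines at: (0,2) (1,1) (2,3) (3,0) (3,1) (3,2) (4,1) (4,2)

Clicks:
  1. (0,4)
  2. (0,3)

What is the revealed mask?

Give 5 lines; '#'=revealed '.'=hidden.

Answer: ...##
...##
.....
.....
.....

Derivation:
Click 1 (0,4) count=0: revealed 4 new [(0,3) (0,4) (1,3) (1,4)] -> total=4
Click 2 (0,3) count=1: revealed 0 new [(none)] -> total=4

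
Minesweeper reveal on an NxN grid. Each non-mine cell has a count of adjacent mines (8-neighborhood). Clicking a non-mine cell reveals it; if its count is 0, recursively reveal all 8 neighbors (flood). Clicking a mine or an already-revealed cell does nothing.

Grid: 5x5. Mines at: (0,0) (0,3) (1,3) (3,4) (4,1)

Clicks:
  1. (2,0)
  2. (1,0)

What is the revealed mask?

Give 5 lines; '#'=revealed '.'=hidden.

Answer: .....
###..
###..
###..
.....

Derivation:
Click 1 (2,0) count=0: revealed 9 new [(1,0) (1,1) (1,2) (2,0) (2,1) (2,2) (3,0) (3,1) (3,2)] -> total=9
Click 2 (1,0) count=1: revealed 0 new [(none)] -> total=9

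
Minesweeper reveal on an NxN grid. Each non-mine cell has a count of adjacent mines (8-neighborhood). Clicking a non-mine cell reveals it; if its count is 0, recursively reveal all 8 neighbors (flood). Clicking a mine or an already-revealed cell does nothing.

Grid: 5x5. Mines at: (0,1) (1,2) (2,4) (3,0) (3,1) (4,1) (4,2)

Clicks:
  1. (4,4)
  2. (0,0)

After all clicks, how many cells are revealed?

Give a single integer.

Click 1 (4,4) count=0: revealed 4 new [(3,3) (3,4) (4,3) (4,4)] -> total=4
Click 2 (0,0) count=1: revealed 1 new [(0,0)] -> total=5

Answer: 5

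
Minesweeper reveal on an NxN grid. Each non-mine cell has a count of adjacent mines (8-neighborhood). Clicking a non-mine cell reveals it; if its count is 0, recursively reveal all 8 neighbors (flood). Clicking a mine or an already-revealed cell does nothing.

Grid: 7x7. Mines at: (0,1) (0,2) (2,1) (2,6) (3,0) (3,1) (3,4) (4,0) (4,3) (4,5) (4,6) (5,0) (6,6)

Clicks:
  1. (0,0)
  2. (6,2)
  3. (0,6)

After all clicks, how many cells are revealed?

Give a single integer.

Answer: 22

Derivation:
Click 1 (0,0) count=1: revealed 1 new [(0,0)] -> total=1
Click 2 (6,2) count=0: revealed 10 new [(5,1) (5,2) (5,3) (5,4) (5,5) (6,1) (6,2) (6,3) (6,4) (6,5)] -> total=11
Click 3 (0,6) count=0: revealed 11 new [(0,3) (0,4) (0,5) (0,6) (1,3) (1,4) (1,5) (1,6) (2,3) (2,4) (2,5)] -> total=22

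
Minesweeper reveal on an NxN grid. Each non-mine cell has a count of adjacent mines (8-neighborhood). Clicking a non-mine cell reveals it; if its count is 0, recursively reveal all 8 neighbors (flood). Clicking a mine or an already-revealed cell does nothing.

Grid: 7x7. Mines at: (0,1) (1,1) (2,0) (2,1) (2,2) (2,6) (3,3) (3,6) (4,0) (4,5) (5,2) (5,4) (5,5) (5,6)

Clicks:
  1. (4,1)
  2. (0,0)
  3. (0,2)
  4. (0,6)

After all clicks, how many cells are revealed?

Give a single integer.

Click 1 (4,1) count=2: revealed 1 new [(4,1)] -> total=1
Click 2 (0,0) count=2: revealed 1 new [(0,0)] -> total=2
Click 3 (0,2) count=2: revealed 1 new [(0,2)] -> total=3
Click 4 (0,6) count=0: revealed 12 new [(0,3) (0,4) (0,5) (0,6) (1,2) (1,3) (1,4) (1,5) (1,6) (2,3) (2,4) (2,5)] -> total=15

Answer: 15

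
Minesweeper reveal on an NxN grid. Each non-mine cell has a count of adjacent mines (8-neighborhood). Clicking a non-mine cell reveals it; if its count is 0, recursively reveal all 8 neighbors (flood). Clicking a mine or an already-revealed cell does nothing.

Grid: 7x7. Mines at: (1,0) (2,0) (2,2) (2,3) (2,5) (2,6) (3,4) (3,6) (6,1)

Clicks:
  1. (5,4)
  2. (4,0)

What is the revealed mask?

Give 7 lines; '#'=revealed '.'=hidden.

Click 1 (5,4) count=0: revealed 23 new [(3,0) (3,1) (3,2) (3,3) (4,0) (4,1) (4,2) (4,3) (4,4) (4,5) (4,6) (5,0) (5,1) (5,2) (5,3) (5,4) (5,5) (5,6) (6,2) (6,3) (6,4) (6,5) (6,6)] -> total=23
Click 2 (4,0) count=0: revealed 0 new [(none)] -> total=23

Answer: .......
.......
.......
####...
#######
#######
..#####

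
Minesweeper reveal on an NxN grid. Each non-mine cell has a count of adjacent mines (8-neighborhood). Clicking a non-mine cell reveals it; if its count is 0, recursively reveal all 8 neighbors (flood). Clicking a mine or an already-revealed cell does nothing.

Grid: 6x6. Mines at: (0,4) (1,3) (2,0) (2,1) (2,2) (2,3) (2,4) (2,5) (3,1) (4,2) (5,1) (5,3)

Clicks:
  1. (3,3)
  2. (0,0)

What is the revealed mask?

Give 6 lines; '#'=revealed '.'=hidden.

Answer: ###...
###...
......
...#..
......
......

Derivation:
Click 1 (3,3) count=4: revealed 1 new [(3,3)] -> total=1
Click 2 (0,0) count=0: revealed 6 new [(0,0) (0,1) (0,2) (1,0) (1,1) (1,2)] -> total=7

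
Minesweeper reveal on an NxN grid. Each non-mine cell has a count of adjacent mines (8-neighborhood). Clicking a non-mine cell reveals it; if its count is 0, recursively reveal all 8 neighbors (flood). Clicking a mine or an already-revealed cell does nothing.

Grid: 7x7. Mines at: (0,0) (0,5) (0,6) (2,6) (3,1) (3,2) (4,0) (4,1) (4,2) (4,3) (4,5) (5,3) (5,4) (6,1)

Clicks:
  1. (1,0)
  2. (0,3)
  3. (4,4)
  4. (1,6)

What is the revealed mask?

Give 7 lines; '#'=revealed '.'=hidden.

Click 1 (1,0) count=1: revealed 1 new [(1,0)] -> total=1
Click 2 (0,3) count=0: revealed 17 new [(0,1) (0,2) (0,3) (0,4) (1,1) (1,2) (1,3) (1,4) (1,5) (2,1) (2,2) (2,3) (2,4) (2,5) (3,3) (3,4) (3,5)] -> total=18
Click 3 (4,4) count=4: revealed 1 new [(4,4)] -> total=19
Click 4 (1,6) count=3: revealed 1 new [(1,6)] -> total=20

Answer: .####..
#######
.#####.
...###.
....#..
.......
.......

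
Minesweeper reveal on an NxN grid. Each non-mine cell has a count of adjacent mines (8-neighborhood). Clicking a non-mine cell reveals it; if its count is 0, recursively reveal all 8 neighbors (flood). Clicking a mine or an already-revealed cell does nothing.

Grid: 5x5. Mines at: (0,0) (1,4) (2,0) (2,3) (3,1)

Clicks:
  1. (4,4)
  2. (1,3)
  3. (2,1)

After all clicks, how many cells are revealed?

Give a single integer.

Click 1 (4,4) count=0: revealed 6 new [(3,2) (3,3) (3,4) (4,2) (4,3) (4,4)] -> total=6
Click 2 (1,3) count=2: revealed 1 new [(1,3)] -> total=7
Click 3 (2,1) count=2: revealed 1 new [(2,1)] -> total=8

Answer: 8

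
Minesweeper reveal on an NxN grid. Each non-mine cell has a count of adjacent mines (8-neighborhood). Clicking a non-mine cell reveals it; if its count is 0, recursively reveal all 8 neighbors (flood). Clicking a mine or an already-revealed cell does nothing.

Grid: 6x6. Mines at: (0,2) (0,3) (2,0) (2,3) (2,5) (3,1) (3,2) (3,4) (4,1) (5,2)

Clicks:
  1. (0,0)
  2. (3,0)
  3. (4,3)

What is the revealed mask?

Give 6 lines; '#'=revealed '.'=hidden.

Click 1 (0,0) count=0: revealed 4 new [(0,0) (0,1) (1,0) (1,1)] -> total=4
Click 2 (3,0) count=3: revealed 1 new [(3,0)] -> total=5
Click 3 (4,3) count=3: revealed 1 new [(4,3)] -> total=6

Answer: ##....
##....
......
#.....
...#..
......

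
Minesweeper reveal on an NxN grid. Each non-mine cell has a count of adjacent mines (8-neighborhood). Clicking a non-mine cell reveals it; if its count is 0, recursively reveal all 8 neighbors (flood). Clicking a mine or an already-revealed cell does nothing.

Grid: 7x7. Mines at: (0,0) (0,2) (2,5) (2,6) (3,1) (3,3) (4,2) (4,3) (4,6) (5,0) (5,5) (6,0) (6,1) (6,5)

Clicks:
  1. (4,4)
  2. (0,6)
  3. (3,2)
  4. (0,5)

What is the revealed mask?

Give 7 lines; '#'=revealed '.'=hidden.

Answer: ...####
...####
.......
..#....
....#..
.......
.......

Derivation:
Click 1 (4,4) count=3: revealed 1 new [(4,4)] -> total=1
Click 2 (0,6) count=0: revealed 8 new [(0,3) (0,4) (0,5) (0,6) (1,3) (1,4) (1,5) (1,6)] -> total=9
Click 3 (3,2) count=4: revealed 1 new [(3,2)] -> total=10
Click 4 (0,5) count=0: revealed 0 new [(none)] -> total=10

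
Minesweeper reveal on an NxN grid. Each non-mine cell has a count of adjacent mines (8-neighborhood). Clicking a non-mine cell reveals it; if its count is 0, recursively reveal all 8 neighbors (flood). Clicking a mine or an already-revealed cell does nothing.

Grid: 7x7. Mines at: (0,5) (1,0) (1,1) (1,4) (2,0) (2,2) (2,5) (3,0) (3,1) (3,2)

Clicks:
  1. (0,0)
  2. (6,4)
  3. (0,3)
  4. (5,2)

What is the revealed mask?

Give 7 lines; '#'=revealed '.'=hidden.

Answer: #..#...
.......
.......
...####
#######
#######
#######

Derivation:
Click 1 (0,0) count=2: revealed 1 new [(0,0)] -> total=1
Click 2 (6,4) count=0: revealed 25 new [(3,3) (3,4) (3,5) (3,6) (4,0) (4,1) (4,2) (4,3) (4,4) (4,5) (4,6) (5,0) (5,1) (5,2) (5,3) (5,4) (5,5) (5,6) (6,0) (6,1) (6,2) (6,3) (6,4) (6,5) (6,6)] -> total=26
Click 3 (0,3) count=1: revealed 1 new [(0,3)] -> total=27
Click 4 (5,2) count=0: revealed 0 new [(none)] -> total=27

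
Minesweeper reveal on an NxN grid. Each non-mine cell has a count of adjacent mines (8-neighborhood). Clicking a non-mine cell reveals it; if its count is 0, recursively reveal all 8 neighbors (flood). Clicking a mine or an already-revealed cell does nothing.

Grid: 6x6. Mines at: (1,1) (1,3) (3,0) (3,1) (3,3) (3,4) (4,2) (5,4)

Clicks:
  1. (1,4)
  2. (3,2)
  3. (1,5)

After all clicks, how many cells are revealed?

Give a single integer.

Click 1 (1,4) count=1: revealed 1 new [(1,4)] -> total=1
Click 2 (3,2) count=3: revealed 1 new [(3,2)] -> total=2
Click 3 (1,5) count=0: revealed 5 new [(0,4) (0,5) (1,5) (2,4) (2,5)] -> total=7

Answer: 7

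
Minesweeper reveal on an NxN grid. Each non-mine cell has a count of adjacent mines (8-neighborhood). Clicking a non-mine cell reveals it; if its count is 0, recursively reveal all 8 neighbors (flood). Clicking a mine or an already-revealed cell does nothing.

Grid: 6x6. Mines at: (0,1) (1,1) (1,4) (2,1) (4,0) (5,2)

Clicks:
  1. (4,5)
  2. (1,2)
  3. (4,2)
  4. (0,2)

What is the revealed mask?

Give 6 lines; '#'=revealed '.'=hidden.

Click 1 (4,5) count=0: revealed 15 new [(2,2) (2,3) (2,4) (2,5) (3,2) (3,3) (3,4) (3,5) (4,2) (4,3) (4,4) (4,5) (5,3) (5,4) (5,5)] -> total=15
Click 2 (1,2) count=3: revealed 1 new [(1,2)] -> total=16
Click 3 (4,2) count=1: revealed 0 new [(none)] -> total=16
Click 4 (0,2) count=2: revealed 1 new [(0,2)] -> total=17

Answer: ..#...
..#...
..####
..####
..####
...###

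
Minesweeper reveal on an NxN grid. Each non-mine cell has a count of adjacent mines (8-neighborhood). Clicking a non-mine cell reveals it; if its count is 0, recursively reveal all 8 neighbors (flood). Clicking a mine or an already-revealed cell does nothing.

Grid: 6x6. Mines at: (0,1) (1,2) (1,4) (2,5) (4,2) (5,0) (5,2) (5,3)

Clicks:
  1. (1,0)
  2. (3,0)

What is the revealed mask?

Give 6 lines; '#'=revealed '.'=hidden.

Click 1 (1,0) count=1: revealed 1 new [(1,0)] -> total=1
Click 2 (3,0) count=0: revealed 7 new [(1,1) (2,0) (2,1) (3,0) (3,1) (4,0) (4,1)] -> total=8

Answer: ......
##....
##....
##....
##....
......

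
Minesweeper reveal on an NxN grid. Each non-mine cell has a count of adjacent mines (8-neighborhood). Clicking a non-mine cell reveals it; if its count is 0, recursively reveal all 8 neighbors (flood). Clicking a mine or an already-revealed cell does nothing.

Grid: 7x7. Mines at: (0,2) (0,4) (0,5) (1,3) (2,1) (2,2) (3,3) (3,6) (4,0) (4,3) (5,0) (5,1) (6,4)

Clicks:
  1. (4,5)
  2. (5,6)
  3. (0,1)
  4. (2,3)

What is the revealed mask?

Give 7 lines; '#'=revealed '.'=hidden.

Click 1 (4,5) count=1: revealed 1 new [(4,5)] -> total=1
Click 2 (5,6) count=0: revealed 5 new [(4,6) (5,5) (5,6) (6,5) (6,6)] -> total=6
Click 3 (0,1) count=1: revealed 1 new [(0,1)] -> total=7
Click 4 (2,3) count=3: revealed 1 new [(2,3)] -> total=8

Answer: .#.....
.......
...#...
.......
.....##
.....##
.....##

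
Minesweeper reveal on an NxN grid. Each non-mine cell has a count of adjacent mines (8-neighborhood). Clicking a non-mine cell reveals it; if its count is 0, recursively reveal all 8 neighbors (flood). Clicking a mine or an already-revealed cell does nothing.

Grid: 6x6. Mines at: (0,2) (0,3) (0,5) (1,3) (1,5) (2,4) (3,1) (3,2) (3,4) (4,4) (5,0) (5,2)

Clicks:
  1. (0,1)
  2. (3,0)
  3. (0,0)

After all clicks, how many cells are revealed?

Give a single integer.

Click 1 (0,1) count=1: revealed 1 new [(0,1)] -> total=1
Click 2 (3,0) count=1: revealed 1 new [(3,0)] -> total=2
Click 3 (0,0) count=0: revealed 5 new [(0,0) (1,0) (1,1) (2,0) (2,1)] -> total=7

Answer: 7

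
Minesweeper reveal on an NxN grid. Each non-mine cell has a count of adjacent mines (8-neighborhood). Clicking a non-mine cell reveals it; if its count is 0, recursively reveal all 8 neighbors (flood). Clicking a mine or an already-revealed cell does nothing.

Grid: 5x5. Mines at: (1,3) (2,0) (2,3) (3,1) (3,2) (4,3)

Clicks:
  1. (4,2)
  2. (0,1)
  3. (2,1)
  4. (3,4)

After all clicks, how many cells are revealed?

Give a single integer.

Click 1 (4,2) count=3: revealed 1 new [(4,2)] -> total=1
Click 2 (0,1) count=0: revealed 6 new [(0,0) (0,1) (0,2) (1,0) (1,1) (1,2)] -> total=7
Click 3 (2,1) count=3: revealed 1 new [(2,1)] -> total=8
Click 4 (3,4) count=2: revealed 1 new [(3,4)] -> total=9

Answer: 9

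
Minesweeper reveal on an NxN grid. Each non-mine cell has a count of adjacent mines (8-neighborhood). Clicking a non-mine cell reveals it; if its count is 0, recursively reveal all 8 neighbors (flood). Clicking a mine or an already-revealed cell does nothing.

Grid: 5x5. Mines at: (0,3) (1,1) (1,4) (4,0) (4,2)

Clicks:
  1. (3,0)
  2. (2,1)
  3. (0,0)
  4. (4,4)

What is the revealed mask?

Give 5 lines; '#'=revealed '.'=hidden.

Answer: #....
.....
.#.##
#..##
...##

Derivation:
Click 1 (3,0) count=1: revealed 1 new [(3,0)] -> total=1
Click 2 (2,1) count=1: revealed 1 new [(2,1)] -> total=2
Click 3 (0,0) count=1: revealed 1 new [(0,0)] -> total=3
Click 4 (4,4) count=0: revealed 6 new [(2,3) (2,4) (3,3) (3,4) (4,3) (4,4)] -> total=9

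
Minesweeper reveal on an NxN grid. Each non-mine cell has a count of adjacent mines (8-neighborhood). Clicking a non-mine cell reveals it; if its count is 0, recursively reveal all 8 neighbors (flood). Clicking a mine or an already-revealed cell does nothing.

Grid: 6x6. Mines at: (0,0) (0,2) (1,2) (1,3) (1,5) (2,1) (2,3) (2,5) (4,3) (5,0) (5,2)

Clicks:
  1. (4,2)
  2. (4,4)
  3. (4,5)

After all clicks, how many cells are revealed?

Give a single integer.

Answer: 7

Derivation:
Click 1 (4,2) count=2: revealed 1 new [(4,2)] -> total=1
Click 2 (4,4) count=1: revealed 1 new [(4,4)] -> total=2
Click 3 (4,5) count=0: revealed 5 new [(3,4) (3,5) (4,5) (5,4) (5,5)] -> total=7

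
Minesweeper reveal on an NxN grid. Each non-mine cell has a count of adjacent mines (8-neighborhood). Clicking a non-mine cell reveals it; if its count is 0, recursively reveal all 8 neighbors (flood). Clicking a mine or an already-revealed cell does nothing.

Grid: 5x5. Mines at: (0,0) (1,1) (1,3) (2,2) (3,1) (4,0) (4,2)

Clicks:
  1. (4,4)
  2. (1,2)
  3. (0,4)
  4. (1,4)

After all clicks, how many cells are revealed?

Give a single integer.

Answer: 9

Derivation:
Click 1 (4,4) count=0: revealed 6 new [(2,3) (2,4) (3,3) (3,4) (4,3) (4,4)] -> total=6
Click 2 (1,2) count=3: revealed 1 new [(1,2)] -> total=7
Click 3 (0,4) count=1: revealed 1 new [(0,4)] -> total=8
Click 4 (1,4) count=1: revealed 1 new [(1,4)] -> total=9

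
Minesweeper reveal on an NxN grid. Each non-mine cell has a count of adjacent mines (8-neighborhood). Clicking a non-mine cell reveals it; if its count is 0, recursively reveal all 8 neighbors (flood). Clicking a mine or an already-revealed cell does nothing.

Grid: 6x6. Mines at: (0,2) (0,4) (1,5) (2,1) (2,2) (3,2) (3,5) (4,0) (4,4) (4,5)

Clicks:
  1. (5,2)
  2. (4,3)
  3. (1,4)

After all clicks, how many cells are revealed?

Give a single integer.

Answer: 7

Derivation:
Click 1 (5,2) count=0: revealed 6 new [(4,1) (4,2) (4,3) (5,1) (5,2) (5,3)] -> total=6
Click 2 (4,3) count=2: revealed 0 new [(none)] -> total=6
Click 3 (1,4) count=2: revealed 1 new [(1,4)] -> total=7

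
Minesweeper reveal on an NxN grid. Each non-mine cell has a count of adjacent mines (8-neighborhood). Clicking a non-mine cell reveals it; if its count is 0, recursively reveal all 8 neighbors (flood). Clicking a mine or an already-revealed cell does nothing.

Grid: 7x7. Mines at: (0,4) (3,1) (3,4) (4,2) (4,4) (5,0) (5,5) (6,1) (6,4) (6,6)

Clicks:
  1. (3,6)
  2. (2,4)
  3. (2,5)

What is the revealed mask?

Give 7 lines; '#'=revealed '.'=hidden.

Click 1 (3,6) count=0: revealed 10 new [(0,5) (0,6) (1,5) (1,6) (2,5) (2,6) (3,5) (3,6) (4,5) (4,6)] -> total=10
Click 2 (2,4) count=1: revealed 1 new [(2,4)] -> total=11
Click 3 (2,5) count=1: revealed 0 new [(none)] -> total=11

Answer: .....##
.....##
....###
.....##
.....##
.......
.......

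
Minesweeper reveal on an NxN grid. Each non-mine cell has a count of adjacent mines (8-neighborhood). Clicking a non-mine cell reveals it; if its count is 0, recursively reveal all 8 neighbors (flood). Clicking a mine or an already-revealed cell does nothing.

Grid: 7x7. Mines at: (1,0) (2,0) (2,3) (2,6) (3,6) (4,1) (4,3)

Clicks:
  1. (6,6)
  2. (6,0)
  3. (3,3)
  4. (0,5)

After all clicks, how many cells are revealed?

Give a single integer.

Answer: 30

Derivation:
Click 1 (6,6) count=0: revealed 17 new [(4,4) (4,5) (4,6) (5,0) (5,1) (5,2) (5,3) (5,4) (5,5) (5,6) (6,0) (6,1) (6,2) (6,3) (6,4) (6,5) (6,6)] -> total=17
Click 2 (6,0) count=0: revealed 0 new [(none)] -> total=17
Click 3 (3,3) count=2: revealed 1 new [(3,3)] -> total=18
Click 4 (0,5) count=0: revealed 12 new [(0,1) (0,2) (0,3) (0,4) (0,5) (0,6) (1,1) (1,2) (1,3) (1,4) (1,5) (1,6)] -> total=30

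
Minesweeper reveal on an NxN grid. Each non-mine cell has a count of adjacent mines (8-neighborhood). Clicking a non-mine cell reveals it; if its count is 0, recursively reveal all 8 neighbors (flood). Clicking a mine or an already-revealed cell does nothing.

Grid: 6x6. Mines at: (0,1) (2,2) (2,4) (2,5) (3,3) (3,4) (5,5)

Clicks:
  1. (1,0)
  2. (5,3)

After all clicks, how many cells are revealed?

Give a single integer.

Click 1 (1,0) count=1: revealed 1 new [(1,0)] -> total=1
Click 2 (5,3) count=0: revealed 16 new [(1,1) (2,0) (2,1) (3,0) (3,1) (3,2) (4,0) (4,1) (4,2) (4,3) (4,4) (5,0) (5,1) (5,2) (5,3) (5,4)] -> total=17

Answer: 17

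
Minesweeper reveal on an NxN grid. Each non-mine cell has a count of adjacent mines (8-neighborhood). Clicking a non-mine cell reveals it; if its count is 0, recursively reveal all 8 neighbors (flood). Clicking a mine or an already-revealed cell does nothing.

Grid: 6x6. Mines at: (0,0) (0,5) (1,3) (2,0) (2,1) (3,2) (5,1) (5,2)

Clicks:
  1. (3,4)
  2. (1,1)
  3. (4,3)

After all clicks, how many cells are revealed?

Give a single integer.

Click 1 (3,4) count=0: revealed 14 new [(1,4) (1,5) (2,3) (2,4) (2,5) (3,3) (3,4) (3,5) (4,3) (4,4) (4,5) (5,3) (5,4) (5,5)] -> total=14
Click 2 (1,1) count=3: revealed 1 new [(1,1)] -> total=15
Click 3 (4,3) count=2: revealed 0 new [(none)] -> total=15

Answer: 15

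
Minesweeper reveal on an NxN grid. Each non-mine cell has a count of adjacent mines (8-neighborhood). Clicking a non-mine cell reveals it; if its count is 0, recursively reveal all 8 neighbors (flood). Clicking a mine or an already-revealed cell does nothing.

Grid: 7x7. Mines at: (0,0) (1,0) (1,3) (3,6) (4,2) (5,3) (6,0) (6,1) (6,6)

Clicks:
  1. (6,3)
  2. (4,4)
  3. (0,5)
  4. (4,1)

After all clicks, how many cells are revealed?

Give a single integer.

Click 1 (6,3) count=1: revealed 1 new [(6,3)] -> total=1
Click 2 (4,4) count=1: revealed 1 new [(4,4)] -> total=2
Click 3 (0,5) count=0: revealed 9 new [(0,4) (0,5) (0,6) (1,4) (1,5) (1,6) (2,4) (2,5) (2,6)] -> total=11
Click 4 (4,1) count=1: revealed 1 new [(4,1)] -> total=12

Answer: 12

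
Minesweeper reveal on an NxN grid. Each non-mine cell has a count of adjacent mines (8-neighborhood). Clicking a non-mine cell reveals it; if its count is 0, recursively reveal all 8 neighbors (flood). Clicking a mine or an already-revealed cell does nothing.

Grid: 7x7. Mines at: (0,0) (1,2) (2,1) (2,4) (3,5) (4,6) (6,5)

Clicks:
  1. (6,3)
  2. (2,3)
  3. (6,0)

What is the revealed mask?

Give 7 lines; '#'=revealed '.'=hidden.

Answer: .......
.......
...#...
#####..
#####..
#####..
#####..

Derivation:
Click 1 (6,3) count=0: revealed 20 new [(3,0) (3,1) (3,2) (3,3) (3,4) (4,0) (4,1) (4,2) (4,3) (4,4) (5,0) (5,1) (5,2) (5,3) (5,4) (6,0) (6,1) (6,2) (6,3) (6,4)] -> total=20
Click 2 (2,3) count=2: revealed 1 new [(2,3)] -> total=21
Click 3 (6,0) count=0: revealed 0 new [(none)] -> total=21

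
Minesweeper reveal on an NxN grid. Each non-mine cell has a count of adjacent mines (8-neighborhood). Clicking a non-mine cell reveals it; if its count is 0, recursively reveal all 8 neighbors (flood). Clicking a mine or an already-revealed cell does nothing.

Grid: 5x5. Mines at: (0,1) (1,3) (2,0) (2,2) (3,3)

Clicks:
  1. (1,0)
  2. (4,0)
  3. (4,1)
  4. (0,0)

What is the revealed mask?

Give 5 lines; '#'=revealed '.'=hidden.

Answer: #....
#....
.....
###..
###..

Derivation:
Click 1 (1,0) count=2: revealed 1 new [(1,0)] -> total=1
Click 2 (4,0) count=0: revealed 6 new [(3,0) (3,1) (3,2) (4,0) (4,1) (4,2)] -> total=7
Click 3 (4,1) count=0: revealed 0 new [(none)] -> total=7
Click 4 (0,0) count=1: revealed 1 new [(0,0)] -> total=8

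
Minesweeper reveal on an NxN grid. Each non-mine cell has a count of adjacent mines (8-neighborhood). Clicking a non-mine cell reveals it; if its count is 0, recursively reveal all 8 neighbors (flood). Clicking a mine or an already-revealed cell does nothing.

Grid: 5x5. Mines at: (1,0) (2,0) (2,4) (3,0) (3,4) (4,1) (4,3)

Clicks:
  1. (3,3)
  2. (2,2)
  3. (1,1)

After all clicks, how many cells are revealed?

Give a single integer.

Click 1 (3,3) count=3: revealed 1 new [(3,3)] -> total=1
Click 2 (2,2) count=0: revealed 13 new [(0,1) (0,2) (0,3) (0,4) (1,1) (1,2) (1,3) (1,4) (2,1) (2,2) (2,3) (3,1) (3,2)] -> total=14
Click 3 (1,1) count=2: revealed 0 new [(none)] -> total=14

Answer: 14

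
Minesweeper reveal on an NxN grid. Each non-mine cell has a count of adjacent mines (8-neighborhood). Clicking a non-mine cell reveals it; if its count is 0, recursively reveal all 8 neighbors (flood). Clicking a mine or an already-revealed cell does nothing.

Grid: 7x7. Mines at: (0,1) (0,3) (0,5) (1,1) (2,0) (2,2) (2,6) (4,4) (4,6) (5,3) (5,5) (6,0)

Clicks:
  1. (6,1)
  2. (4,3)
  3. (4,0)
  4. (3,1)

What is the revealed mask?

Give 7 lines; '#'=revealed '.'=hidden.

Click 1 (6,1) count=1: revealed 1 new [(6,1)] -> total=1
Click 2 (4,3) count=2: revealed 1 new [(4,3)] -> total=2
Click 3 (4,0) count=0: revealed 9 new [(3,0) (3,1) (3,2) (4,0) (4,1) (4,2) (5,0) (5,1) (5,2)] -> total=11
Click 4 (3,1) count=2: revealed 0 new [(none)] -> total=11

Answer: .......
.......
.......
###....
####...
###....
.#.....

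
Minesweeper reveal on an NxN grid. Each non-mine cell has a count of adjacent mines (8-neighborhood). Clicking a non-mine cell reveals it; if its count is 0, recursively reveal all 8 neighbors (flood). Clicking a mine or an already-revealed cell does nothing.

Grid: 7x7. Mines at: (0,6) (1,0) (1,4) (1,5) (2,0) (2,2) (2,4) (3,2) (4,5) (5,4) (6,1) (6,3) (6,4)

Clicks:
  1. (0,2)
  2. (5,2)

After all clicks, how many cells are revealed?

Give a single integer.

Click 1 (0,2) count=0: revealed 6 new [(0,1) (0,2) (0,3) (1,1) (1,2) (1,3)] -> total=6
Click 2 (5,2) count=2: revealed 1 new [(5,2)] -> total=7

Answer: 7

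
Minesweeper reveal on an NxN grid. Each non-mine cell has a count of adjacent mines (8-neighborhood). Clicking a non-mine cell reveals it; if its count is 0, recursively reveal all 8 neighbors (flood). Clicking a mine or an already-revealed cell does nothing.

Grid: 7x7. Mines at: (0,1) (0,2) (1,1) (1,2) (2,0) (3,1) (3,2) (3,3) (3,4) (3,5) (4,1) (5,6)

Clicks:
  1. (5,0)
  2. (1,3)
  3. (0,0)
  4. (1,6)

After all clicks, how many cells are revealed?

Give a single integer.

Click 1 (5,0) count=1: revealed 1 new [(5,0)] -> total=1
Click 2 (1,3) count=2: revealed 1 new [(1,3)] -> total=2
Click 3 (0,0) count=2: revealed 1 new [(0,0)] -> total=3
Click 4 (1,6) count=0: revealed 11 new [(0,3) (0,4) (0,5) (0,6) (1,4) (1,5) (1,6) (2,3) (2,4) (2,5) (2,6)] -> total=14

Answer: 14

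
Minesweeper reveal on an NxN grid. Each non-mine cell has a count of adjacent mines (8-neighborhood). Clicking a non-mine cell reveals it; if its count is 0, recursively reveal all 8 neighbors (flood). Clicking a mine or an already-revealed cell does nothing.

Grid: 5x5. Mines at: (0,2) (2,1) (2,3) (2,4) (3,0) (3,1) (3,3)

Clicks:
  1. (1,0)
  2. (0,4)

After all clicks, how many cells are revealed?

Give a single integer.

Click 1 (1,0) count=1: revealed 1 new [(1,0)] -> total=1
Click 2 (0,4) count=0: revealed 4 new [(0,3) (0,4) (1,3) (1,4)] -> total=5

Answer: 5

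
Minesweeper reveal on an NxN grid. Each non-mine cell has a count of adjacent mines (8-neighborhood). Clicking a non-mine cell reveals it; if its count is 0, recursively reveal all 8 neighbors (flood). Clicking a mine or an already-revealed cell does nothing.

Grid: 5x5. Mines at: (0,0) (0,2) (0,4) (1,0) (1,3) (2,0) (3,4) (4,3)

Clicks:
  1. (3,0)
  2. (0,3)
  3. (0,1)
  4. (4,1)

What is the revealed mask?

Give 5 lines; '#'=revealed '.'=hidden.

Answer: .#.#.
.....
.....
###..
###..

Derivation:
Click 1 (3,0) count=1: revealed 1 new [(3,0)] -> total=1
Click 2 (0,3) count=3: revealed 1 new [(0,3)] -> total=2
Click 3 (0,1) count=3: revealed 1 new [(0,1)] -> total=3
Click 4 (4,1) count=0: revealed 5 new [(3,1) (3,2) (4,0) (4,1) (4,2)] -> total=8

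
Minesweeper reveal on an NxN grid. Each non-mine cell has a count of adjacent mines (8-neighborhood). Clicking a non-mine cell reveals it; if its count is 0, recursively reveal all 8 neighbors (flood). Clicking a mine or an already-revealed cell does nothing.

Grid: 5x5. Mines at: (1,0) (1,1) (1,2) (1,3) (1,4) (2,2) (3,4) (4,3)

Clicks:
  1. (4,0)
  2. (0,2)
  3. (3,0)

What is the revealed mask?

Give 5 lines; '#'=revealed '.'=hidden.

Answer: ..#..
.....
##...
###..
###..

Derivation:
Click 1 (4,0) count=0: revealed 8 new [(2,0) (2,1) (3,0) (3,1) (3,2) (4,0) (4,1) (4,2)] -> total=8
Click 2 (0,2) count=3: revealed 1 new [(0,2)] -> total=9
Click 3 (3,0) count=0: revealed 0 new [(none)] -> total=9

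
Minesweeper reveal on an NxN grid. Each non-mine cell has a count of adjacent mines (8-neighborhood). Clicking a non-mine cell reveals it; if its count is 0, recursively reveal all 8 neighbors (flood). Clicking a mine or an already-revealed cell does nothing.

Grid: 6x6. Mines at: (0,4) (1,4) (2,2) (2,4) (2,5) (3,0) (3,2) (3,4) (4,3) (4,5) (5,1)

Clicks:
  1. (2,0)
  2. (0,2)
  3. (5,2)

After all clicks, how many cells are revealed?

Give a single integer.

Answer: 11

Derivation:
Click 1 (2,0) count=1: revealed 1 new [(2,0)] -> total=1
Click 2 (0,2) count=0: revealed 9 new [(0,0) (0,1) (0,2) (0,3) (1,0) (1,1) (1,2) (1,3) (2,1)] -> total=10
Click 3 (5,2) count=2: revealed 1 new [(5,2)] -> total=11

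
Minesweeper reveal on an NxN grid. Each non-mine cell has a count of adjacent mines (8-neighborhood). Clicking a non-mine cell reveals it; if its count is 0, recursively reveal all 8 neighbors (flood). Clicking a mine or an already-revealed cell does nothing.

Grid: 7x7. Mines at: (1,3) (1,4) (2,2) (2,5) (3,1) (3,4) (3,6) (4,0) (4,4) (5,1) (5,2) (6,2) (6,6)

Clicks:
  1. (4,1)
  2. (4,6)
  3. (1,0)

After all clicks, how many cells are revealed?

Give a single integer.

Click 1 (4,1) count=4: revealed 1 new [(4,1)] -> total=1
Click 2 (4,6) count=1: revealed 1 new [(4,6)] -> total=2
Click 3 (1,0) count=0: revealed 8 new [(0,0) (0,1) (0,2) (1,0) (1,1) (1,2) (2,0) (2,1)] -> total=10

Answer: 10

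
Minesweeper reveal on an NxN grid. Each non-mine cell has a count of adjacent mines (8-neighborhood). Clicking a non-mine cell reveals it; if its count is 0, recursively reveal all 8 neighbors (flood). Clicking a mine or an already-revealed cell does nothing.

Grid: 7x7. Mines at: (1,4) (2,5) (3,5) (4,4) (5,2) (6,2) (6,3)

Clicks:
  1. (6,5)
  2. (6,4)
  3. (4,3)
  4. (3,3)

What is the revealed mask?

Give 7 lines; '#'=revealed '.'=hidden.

Click 1 (6,5) count=0: revealed 8 new [(4,5) (4,6) (5,4) (5,5) (5,6) (6,4) (6,5) (6,6)] -> total=8
Click 2 (6,4) count=1: revealed 0 new [(none)] -> total=8
Click 3 (4,3) count=2: revealed 1 new [(4,3)] -> total=9
Click 4 (3,3) count=1: revealed 1 new [(3,3)] -> total=10

Answer: .......
.......
.......
...#...
...#.##
....###
....###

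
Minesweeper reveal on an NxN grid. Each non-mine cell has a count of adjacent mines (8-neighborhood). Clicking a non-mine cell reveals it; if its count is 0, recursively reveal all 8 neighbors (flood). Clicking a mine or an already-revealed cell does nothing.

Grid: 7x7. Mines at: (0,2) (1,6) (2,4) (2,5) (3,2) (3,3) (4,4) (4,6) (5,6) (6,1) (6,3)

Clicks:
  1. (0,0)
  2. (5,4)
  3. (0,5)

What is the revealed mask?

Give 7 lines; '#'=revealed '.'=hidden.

Answer: ##...#.
##.....
##.....
##.....
##.....
##..#..
.......

Derivation:
Click 1 (0,0) count=0: revealed 12 new [(0,0) (0,1) (1,0) (1,1) (2,0) (2,1) (3,0) (3,1) (4,0) (4,1) (5,0) (5,1)] -> total=12
Click 2 (5,4) count=2: revealed 1 new [(5,4)] -> total=13
Click 3 (0,5) count=1: revealed 1 new [(0,5)] -> total=14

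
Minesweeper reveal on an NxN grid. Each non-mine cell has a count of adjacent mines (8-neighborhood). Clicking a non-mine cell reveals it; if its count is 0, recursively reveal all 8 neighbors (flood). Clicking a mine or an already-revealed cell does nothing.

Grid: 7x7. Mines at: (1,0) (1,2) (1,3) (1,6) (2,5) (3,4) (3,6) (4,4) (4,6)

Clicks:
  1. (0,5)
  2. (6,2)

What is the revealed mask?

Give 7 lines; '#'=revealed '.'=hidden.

Answer: .....#.
.......
####...
####...
####...
#######
#######

Derivation:
Click 1 (0,5) count=1: revealed 1 new [(0,5)] -> total=1
Click 2 (6,2) count=0: revealed 26 new [(2,0) (2,1) (2,2) (2,3) (3,0) (3,1) (3,2) (3,3) (4,0) (4,1) (4,2) (4,3) (5,0) (5,1) (5,2) (5,3) (5,4) (5,5) (5,6) (6,0) (6,1) (6,2) (6,3) (6,4) (6,5) (6,6)] -> total=27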